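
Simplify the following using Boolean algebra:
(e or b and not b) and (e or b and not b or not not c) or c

(e or b and not b) and (e or b and not b or not not c) or c
= (e or b and not b) and (e or b and not b or c) or c
= e or b and not b or c
= e or c

e or c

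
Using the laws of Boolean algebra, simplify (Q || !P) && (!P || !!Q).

(Q || !P) && (!P || !!Q)
= Q && !!Q || !P   [distribution]
= Q && Q || !P   [double negation]
= Q || !P   [idempotence]

Q || !P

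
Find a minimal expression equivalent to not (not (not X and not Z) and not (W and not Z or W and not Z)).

not (not (not X and not Z) and not (W and not Z or W and not Z))
= not (not (not X and not Z) and not (W and not Z))   (idempotence)
= not X and not Z or W and not Z   (De Morgan)
= not Z and (not X or W)   (distribution)

not Z and (not X or W)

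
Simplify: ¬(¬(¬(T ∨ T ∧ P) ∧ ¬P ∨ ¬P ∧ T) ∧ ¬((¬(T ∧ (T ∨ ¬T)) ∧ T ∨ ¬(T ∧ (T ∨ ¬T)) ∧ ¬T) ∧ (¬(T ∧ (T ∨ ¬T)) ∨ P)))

¬P ∨ ¬T

¬(¬(¬(T ∨ T ∧ P) ∧ ¬P ∨ ¬P ∧ T) ∧ ¬((¬(T ∧ (T ∨ ¬T)) ∧ T ∨ ¬(T ∧ (T ∨ ¬T)) ∧ ¬T) ∧ (¬(T ∧ (T ∨ ¬T)) ∨ P)))
= ¬(¬(¬(T ∨ T ∧ P) ∧ ¬P ∨ ¬P ∧ T) ∧ ¬(¬(T ∧ (T ∨ ¬T)) ∧ (¬(T ∧ (T ∨ ¬T)) ∨ P)))   (distribution)
= ¬(¬(¬T ∧ ¬P ∨ ¬P ∧ T) ∧ ¬(¬(T ∧ (T ∨ ¬T)) ∧ (¬(T ∧ (T ∨ ¬T)) ∨ P)))   (absorption)
= ¬T ∧ ¬P ∨ ¬P ∧ T ∨ ¬(T ∧ (T ∨ ¬T)) ∧ (¬(T ∧ (T ∨ ¬T)) ∨ P)   (De Morgan)
= ¬T ∧ ¬P ∨ ¬P ∧ T ∨ ¬(T ∧ (T ∨ ¬T))   (absorption)
= ¬P ∨ ¬(T ∧ (T ∨ ¬T))   (distribution)
= ¬P ∨ ¬T   (complement / identity)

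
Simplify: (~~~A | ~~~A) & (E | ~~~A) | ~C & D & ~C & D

(~~~A | ~~~A) & (E | ~~~A) | ~C & D & ~C & D
= ~~~A & E | ~~~A | ~C & D & ~C & D
= ~~~A | ~C & D & ~C & D
= ~~~A | ~C & D
= ~A | ~C & D

~A | ~C & D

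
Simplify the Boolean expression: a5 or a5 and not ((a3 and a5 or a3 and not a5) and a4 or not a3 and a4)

a5

a5 or a5 and not ((a3 and a5 or a3 and not a5) and a4 or not a3 and a4)
= a5 or a5 and not (a3 and a4 or not a3 and a4)
= a5 or a5 and not a4
= a5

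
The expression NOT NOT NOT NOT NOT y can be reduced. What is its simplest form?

NOT NOT NOT NOT NOT y
= NOT NOT NOT y   [double negation]
= NOT y   [double negation]

NOT y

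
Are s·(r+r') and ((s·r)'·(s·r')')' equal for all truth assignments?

Yes

E1: s·(r+r')
    = s
E2: ((s·r)'·(s·r')')'
    = s·r+s·r'
    = s
Both reduce to s, so they are equivalent.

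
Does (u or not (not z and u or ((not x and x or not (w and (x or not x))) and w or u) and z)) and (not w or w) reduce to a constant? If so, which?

yes, True

(u or not (not z and u or ((not x and x or not (w and (x or not x))) and w or u) and z)) and (not w or w)
= (u or not (not z and u or ((not x and x or not w) and w or u) and z)) and (not w or w)   — complement / identity
= (u or not (not z and u or (not w and w or u) and z)) and (not w or w)   — complement / identity
= u or not (not z and u or (not w and w or u) and z)   — complement / identity
= u or not (not z and u or u and z)   — complement / identity
= u or not u   — distribution
= True   — complement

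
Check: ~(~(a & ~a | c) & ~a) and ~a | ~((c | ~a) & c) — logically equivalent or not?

E1: ~(~(a & ~a | c) & ~a)
    = ~(~c & ~a)
    = c | a
E2: ~a | ~((c | ~a) & c)
    = ~a | ~c
These differ: at a=0, c=0, E1 = 0 but E2 = 1.

No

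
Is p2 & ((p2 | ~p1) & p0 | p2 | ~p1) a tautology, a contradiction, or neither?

p2 & ((p2 | ~p1) & p0 | p2 | ~p1)
= p2 & (p2 | ~p1)   [absorption]
= p2   [absorption]
This depends on p2, so it is not a constant.

neither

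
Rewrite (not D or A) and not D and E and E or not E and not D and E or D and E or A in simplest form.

(not D or A) and not D and E and E or not E and not D and E or D and E or A
= not D and E and E or not E and not D and E or D and E or A   — absorption
= not D and E or D and E or A   — distribution
= E or A   — distribution

E or A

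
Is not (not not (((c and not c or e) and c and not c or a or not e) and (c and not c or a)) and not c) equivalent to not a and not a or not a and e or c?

Yes

E1: not (not not (((c and not c or e) and c and not c or a or not e) and (c and not c or a)) and not c)
    = not (not not ((c and not c or a or not e) and (c and not c or a)) and not c)   — absorption
    = not (not not (c and not c or a) and not c)   — absorption
    = not (c and not c or a) or c   — De Morgan
    = not a or c   — complement / identity
E2: not a and not a or not a and e or c
    = not a and (not a or e) or c   — distribution
    = not a or c   — absorption
Both reduce to not a or c, so they are equivalent.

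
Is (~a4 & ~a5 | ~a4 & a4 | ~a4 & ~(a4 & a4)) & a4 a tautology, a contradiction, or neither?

(~a4 & ~a5 | ~a4 & a4 | ~a4 & ~(a4 & a4)) & a4
= (~a4 & ~a5 | ~a4 & a4 | ~a4 & ~a4) & a4   [idempotence]
= (~a4 & ~a5 | ~a4) & a4   [distribution]
= ~a4 & a4   [absorption]
= 0   [complement]

contradiction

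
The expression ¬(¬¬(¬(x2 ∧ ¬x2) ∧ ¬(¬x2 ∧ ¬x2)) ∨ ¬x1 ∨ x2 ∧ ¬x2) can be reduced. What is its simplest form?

¬x2 ∧ x1

¬(¬¬(¬(x2 ∧ ¬x2) ∧ ¬(¬x2 ∧ ¬x2)) ∨ ¬x1 ∨ x2 ∧ ¬x2)
= ¬(¬¬(¬(x2 ∧ ¬x2) ∧ ¬(¬x2 ∧ ¬x2)) ∨ ¬x1)
= ¬(¬(x2 ∧ ¬x2) ∧ ¬(¬x2 ∧ ¬x2)) ∧ x1
= (x2 ∧ ¬x2 ∨ ¬x2 ∧ ¬x2) ∧ x1
= ¬x2 ∧ x1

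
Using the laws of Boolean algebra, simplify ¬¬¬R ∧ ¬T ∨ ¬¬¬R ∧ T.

¬¬¬R ∧ ¬T ∨ ¬¬¬R ∧ T
= ¬¬¬R   (distribution)
= ¬R   (double negation)

¬R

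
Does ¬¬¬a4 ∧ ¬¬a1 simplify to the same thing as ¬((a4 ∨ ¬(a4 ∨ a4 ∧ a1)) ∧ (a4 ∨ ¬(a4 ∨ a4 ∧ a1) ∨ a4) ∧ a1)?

No

E1: ¬¬¬a4 ∧ ¬¬a1
    = ¬a4 ∧ ¬¬a1   — double negation
    = ¬a4 ∧ a1   — double negation
E2: ¬((a4 ∨ ¬(a4 ∨ a4 ∧ a1)) ∧ (a4 ∨ ¬(a4 ∨ a4 ∧ a1) ∨ a4) ∧ a1)
    = ¬((a4 ∨ ¬(a4 ∨ a4 ∧ a1)) ∧ a1)   — absorption
    = ¬((a4 ∨ ¬a4) ∧ a1)   — absorption
    = ¬a1   — complement / identity
These differ: at a1=0, a4=0, E1 = 0 but E2 = 1.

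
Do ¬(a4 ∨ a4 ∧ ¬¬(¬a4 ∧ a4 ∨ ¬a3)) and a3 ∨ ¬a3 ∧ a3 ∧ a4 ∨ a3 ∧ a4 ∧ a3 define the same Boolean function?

E1: ¬(a4 ∨ a4 ∧ ¬¬(¬a4 ∧ a4 ∨ ¬a3))
    = ¬(a4 ∨ a4 ∧ (¬a4 ∧ a4 ∨ ¬a3))
    = ¬(a4 ∨ a4 ∧ ¬a3)
    = ¬a4
E2: a3 ∨ ¬a3 ∧ a3 ∧ a4 ∨ a3 ∧ a4 ∧ a3
    = a3 ∨ a3 ∧ a4
    = a3
These differ: at a3=0, a4=0, E1 = 1 but E2 = 0.

No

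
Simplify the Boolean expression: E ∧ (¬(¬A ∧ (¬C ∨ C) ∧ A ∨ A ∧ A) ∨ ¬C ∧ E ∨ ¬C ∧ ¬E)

E ∧ (¬A ∨ ¬C)

E ∧ (¬(¬A ∧ (¬C ∨ C) ∧ A ∨ A ∧ A) ∨ ¬C ∧ E ∨ ¬C ∧ ¬E)
= E ∧ (¬(¬A ∧ (¬C ∨ C) ∧ A ∨ A ∧ A) ∨ ¬C)   [distribution]
= E ∧ (¬(¬A ∧ A ∨ A ∧ A) ∨ ¬C)   [complement / identity]
= E ∧ (¬A ∨ ¬C)   [distribution]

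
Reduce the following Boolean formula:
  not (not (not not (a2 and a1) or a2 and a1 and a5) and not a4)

a2 and a1 or a4

not (not (not not (a2 and a1) or a2 and a1 and a5) and not a4)
= not (not (a2 and a1 or a2 and a1 and a5) and not a4)   — double negation
= a2 and a1 or a2 and a1 and a5 or a4   — De Morgan
= a2 and a1 or a4   — absorption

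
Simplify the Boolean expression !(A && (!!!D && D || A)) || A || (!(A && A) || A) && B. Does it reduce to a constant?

true

!(A && (!!!D && D || A)) || A || (!(A && A) || A) && B
= !(A && (!D && D || A)) || A || (!(A && A) || A) && B   (double negation)
= !(A && A) || A || (!(A && A) || A) && B   (complement / identity)
= !(A && A) || A   (absorption)
= !A || A   (idempotence)
= true   (complement)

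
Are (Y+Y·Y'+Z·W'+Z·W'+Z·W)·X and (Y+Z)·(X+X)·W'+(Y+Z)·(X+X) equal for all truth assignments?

E1: (Y+Y·Y'+Z·W'+Z·W'+Z·W)·X
    = (Y+Z·W'+Z·W'+Z·W)·X   — complement / identity
    = (Y+Z·W'+Z·W)·X   — idempotence
    = (Y+Z)·X   — distribution
E2: (Y+Z)·(X+X)·W'+(Y+Z)·(X+X)
    = (Y+Z)·(X+X)   — absorption
    = (Y+Z)·X   — idempotence
Both reduce to (Y+Z)·X, so they are equivalent.

Yes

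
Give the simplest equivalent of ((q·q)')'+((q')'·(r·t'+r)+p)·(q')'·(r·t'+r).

((q·q)')'+((q')'·(r·t'+r)+p)·(q')'·(r·t'+r)
= (q')'+((q')'·(r·t'+r)+p)·(q')'·(r·t'+r)   — idempotence
= (q')'+(q')'·(r·t'+r)   — absorption
= (q')'+(q')'·r   — absorption
= (q')'   — absorption
= q   — double negation

q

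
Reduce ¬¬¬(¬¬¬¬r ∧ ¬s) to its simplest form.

¬r ∨ s

¬¬¬(¬¬¬¬r ∧ ¬s)
= ¬¬(¬¬¬r ∨ s)   [De Morgan]
= ¬¬¬r ∨ s   [double negation]
= ¬r ∨ s   [double negation]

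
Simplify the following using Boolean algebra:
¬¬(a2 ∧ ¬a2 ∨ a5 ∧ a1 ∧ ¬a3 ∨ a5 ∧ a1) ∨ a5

¬¬(a2 ∧ ¬a2 ∨ a5 ∧ a1 ∧ ¬a3 ∨ a5 ∧ a1) ∨ a5
= ¬¬(a2 ∧ ¬a2 ∨ a5 ∧ a1) ∨ a5   (absorption)
= ¬¬(a5 ∧ a1) ∨ a5   (complement / identity)
= a5 ∧ a1 ∨ a5   (double negation)
= a5   (absorption)

a5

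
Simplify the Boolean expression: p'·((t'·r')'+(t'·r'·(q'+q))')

p'·(t+r)

p'·((t'·r')'+(t'·r'·(q'+q))')
= p'·((t'·r')'+(t'·r')')   (complement / identity)
= p'·(t'·r')'   (idempotence)
= p'·(t+r)   (De Morgan)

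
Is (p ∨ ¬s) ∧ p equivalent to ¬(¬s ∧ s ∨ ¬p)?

Yes

E1: (p ∨ ¬s) ∧ p
    = p   [absorption]
E2: ¬(¬s ∧ s ∨ ¬p)
    = ¬¬p   [complement / identity]
    = p   [double negation]
Both reduce to p, so they are equivalent.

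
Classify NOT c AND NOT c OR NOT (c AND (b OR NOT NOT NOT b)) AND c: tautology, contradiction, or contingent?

contingent

NOT c AND NOT c OR NOT (c AND (b OR NOT NOT NOT b)) AND c
= NOT c AND NOT c OR NOT (c AND (b OR NOT b)) AND c   (double negation)
= NOT c AND NOT c OR NOT c AND c   (complement / identity)
= NOT c   (distribution)
This depends on c, so it is not a constant.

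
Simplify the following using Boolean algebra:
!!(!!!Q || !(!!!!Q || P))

!Q

!!(!!!Q || !(!!!!Q || P))
= !(!!Q && (!!!!Q || P))
= !(!!Q && (!!Q || P))
= !!!Q
= !Q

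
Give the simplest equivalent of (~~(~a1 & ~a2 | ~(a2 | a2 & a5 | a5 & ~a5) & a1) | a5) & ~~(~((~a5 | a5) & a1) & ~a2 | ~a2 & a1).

~a2

(~~(~a1 & ~a2 | ~(a2 | a2 & a5 | a5 & ~a5) & a1) | a5) & ~~(~((~a5 | a5) & a1) & ~a2 | ~a2 & a1)
= (~~(~a1 & ~a2 | ~(a2 | a2 & a5) & a1) | a5) & ~~(~((~a5 | a5) & a1) & ~a2 | ~a2 & a1)   [complement / identity]
= (~~(~a1 & ~a2 | ~(a2 | a2 & a5) & a1) | a5) & ~~(~a1 & ~a2 | ~a2 & a1)   [complement / identity]
= (~~(~a1 & ~a2 | ~a2 & a1) | a5) & ~~(~a1 & ~a2 | ~a2 & a1)   [absorption]
= ~~(~a1 & ~a2 | ~a2 & a1)   [absorption]
= ~~~a2   [distribution]
= ~a2   [double negation]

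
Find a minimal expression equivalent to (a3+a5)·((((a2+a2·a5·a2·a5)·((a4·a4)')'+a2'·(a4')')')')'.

(a3+a5)·((((a2+a2·a5·a2·a5)·((a4·a4)')'+a2'·(a4')')')')'
= (a3+a5)·((((a2+a2·a5·a2·a5)·(a4')'+a2'·(a4')')')')'   — idempotence
= (a3+a5)·((((a2+a2·a5)·(a4')'+a2'·(a4')')')')'   — idempotence
= (a3+a5)·((a2+a2·a5)·(a4')'+a2'·(a4')')'   — double negation
= (a3+a5)·(a2·(a4')'+a2'·(a4')')'   — absorption
= (a3+a5)·((a4')')'   — distribution
= (a3+a5)·a4'   — double negation

(a3+a5)·a4'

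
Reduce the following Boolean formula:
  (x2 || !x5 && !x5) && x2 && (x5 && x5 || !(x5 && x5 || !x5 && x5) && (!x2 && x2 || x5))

(x2 || !x5 && !x5) && x2 && (x5 && x5 || !(x5 && x5 || !x5 && x5) && (!x2 && x2 || x5))
= (x2 || !x5 && !x5) && x2 && (x5 && x5 || !(x5 && x5 || !x5 && x5) && x5)   — complement / identity
= (x2 || !x5 && !x5) && x2 && (x5 && x5 || !x5 && x5)   — distribution
= (x2 || !x5) && x2 && (x5 && x5 || !x5 && x5)   — idempotence
= x2 && (x5 && x5 || !x5 && x5)   — absorption
= x2 && x5   — distribution

x2 && x5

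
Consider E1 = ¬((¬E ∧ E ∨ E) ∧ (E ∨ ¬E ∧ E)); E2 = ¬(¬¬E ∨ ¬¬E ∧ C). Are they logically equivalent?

Yes

E1: ¬((¬E ∧ E ∨ E) ∧ (E ∨ ¬E ∧ E))
    = ¬(E ∧ E ∨ ¬E ∧ E)
    = ¬E
E2: ¬(¬¬E ∨ ¬¬E ∧ C)
    = ¬¬¬E
    = ¬E
Both reduce to ¬E, so they are equivalent.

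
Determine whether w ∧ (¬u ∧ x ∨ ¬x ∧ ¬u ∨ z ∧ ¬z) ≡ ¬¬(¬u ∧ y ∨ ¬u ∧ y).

No

E1: w ∧ (¬u ∧ x ∨ ¬x ∧ ¬u ∨ z ∧ ¬z)
    = w ∧ (¬u ∧ x ∨ ¬x ∧ ¬u)
    = w ∧ ¬u
E2: ¬¬(¬u ∧ y ∨ ¬u ∧ y)
    = ¬¬(¬u ∧ y)
    = ¬u ∧ y
These differ: at u=0, w=0, x=0, y=1, z=0, E1 = 0 but E2 = 1.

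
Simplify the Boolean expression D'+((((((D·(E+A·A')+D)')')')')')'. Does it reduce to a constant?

D'+((((((D·(E+A·A')+D)')')')')')'
= D'+((((((D·E+D)')')')')')'   (complement / identity)
= D'+((((D·E+D)')')')'   (double negation)
= D'+((D·E+D)')'   (double negation)
= D'+D·E+D   (double negation)
= D'+D   (absorption)
= 1   (complement)

1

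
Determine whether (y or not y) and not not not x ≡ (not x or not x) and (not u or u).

Yes

E1: (y or not y) and not not not x
    = not not not x   (complement / identity)
    = not x   (double negation)
E2: (not x or not x) and (not u or u)
    = not x or not x   (complement / identity)
    = not x   (idempotence)
Both reduce to not x, so they are equivalent.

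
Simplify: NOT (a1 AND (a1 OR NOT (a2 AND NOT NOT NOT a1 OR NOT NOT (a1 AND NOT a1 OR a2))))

NOT a1

NOT (a1 AND (a1 OR NOT (a2 AND NOT NOT NOT a1 OR NOT NOT (a1 AND NOT a1 OR a2))))
= NOT (a1 AND (a1 OR NOT (a2 AND NOT a1 OR NOT NOT (a1 AND NOT a1 OR a2))))
= NOT (a1 AND (a1 OR NOT (a2 AND NOT a1 OR NOT NOT a2)))
= NOT (a1 AND (a1 OR NOT (a2 AND NOT a1 OR a2)))
= NOT (a1 AND (a1 OR NOT a2))
= NOT a1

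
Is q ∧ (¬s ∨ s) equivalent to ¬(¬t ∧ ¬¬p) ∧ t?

No

E1: q ∧ (¬s ∨ s)
    = q
E2: ¬(¬t ∧ ¬¬p) ∧ t
    = (t ∨ ¬p) ∧ t
    = t
These differ: at p=0, q=1, s=0, t=0, E1 = 1 but E2 = 0.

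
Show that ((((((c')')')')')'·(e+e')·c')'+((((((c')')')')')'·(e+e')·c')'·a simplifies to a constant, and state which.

1

((((((c')')')')')'·(e+e')·c')'+((((((c')')')')')'·(e+e')·c')'·a
= ((((((c')')')')')'·(e+e')·c')'   [absorption]
= ((((c')')')'·(e+e')·c')'   [double negation]
= ((((c')')')'·c')'   [complement / identity]
= ((c')'·c')'   [double negation]
= c'+c   [De Morgan]
= 1   [complement]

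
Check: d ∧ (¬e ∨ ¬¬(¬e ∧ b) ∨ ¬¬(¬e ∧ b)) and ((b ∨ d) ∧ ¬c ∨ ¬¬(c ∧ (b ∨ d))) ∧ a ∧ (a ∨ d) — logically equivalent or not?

E1: d ∧ (¬e ∨ ¬¬(¬e ∧ b) ∨ ¬¬(¬e ∧ b))
    = d ∧ (¬e ∨ ¬¬(¬e ∧ b))   (idempotence)
    = d ∧ (¬e ∨ ¬e ∧ b)   (double negation)
    = d ∧ ¬e   (absorption)
E2: ((b ∨ d) ∧ ¬c ∨ ¬¬(c ∧ (b ∨ d))) ∧ a ∧ (a ∨ d)
    = ((b ∨ d) ∧ ¬c ∨ ¬¬(c ∧ (b ∨ d))) ∧ a   (absorption)
    = ((b ∨ d) ∧ ¬c ∨ c ∧ (b ∨ d)) ∧ a   (double negation)
    = (b ∨ d) ∧ a   (distribution)
These differ: at a=0, b=1, c=0, d=1, e=0, E1 = 1 but E2 = 0.

No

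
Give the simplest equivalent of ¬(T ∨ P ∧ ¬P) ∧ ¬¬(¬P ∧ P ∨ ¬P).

¬T ∧ ¬P

¬(T ∨ P ∧ ¬P) ∧ ¬¬(¬P ∧ P ∨ ¬P)
= ¬(T ∨ P ∧ ¬P) ∧ ¬¬¬P   — complement / identity
= ¬T ∧ ¬¬¬P   — complement / identity
= ¬T ∧ ¬P   — double negation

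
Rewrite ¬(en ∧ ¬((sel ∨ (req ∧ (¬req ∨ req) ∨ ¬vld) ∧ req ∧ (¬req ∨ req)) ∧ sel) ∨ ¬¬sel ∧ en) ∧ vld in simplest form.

¬(en ∧ ¬((sel ∨ (req ∧ (¬req ∨ req) ∨ ¬vld) ∧ req ∧ (¬req ∨ req)) ∧ sel) ∨ ¬¬sel ∧ en) ∧ vld
= ¬(en ∧ ¬((sel ∨ req ∧ (¬req ∨ req)) ∧ sel) ∨ ¬¬sel ∧ en) ∧ vld   (absorption)
= ¬(en ∧ ¬((sel ∨ req) ∧ sel) ∨ ¬¬sel ∧ en) ∧ vld   (complement / identity)
= ¬(en ∧ ¬sel ∨ ¬¬sel ∧ en) ∧ vld   (absorption)
= ¬(en ∧ ¬sel ∨ sel ∧ en) ∧ vld   (double negation)
= ¬en ∧ vld   (distribution)

¬en ∧ vld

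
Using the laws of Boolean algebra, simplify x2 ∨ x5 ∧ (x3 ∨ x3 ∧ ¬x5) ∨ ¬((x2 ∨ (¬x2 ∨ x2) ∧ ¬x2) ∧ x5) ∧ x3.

x2 ∨ x3

x2 ∨ x5 ∧ (x3 ∨ x3 ∧ ¬x5) ∨ ¬((x2 ∨ (¬x2 ∨ x2) ∧ ¬x2) ∧ x5) ∧ x3
= x2 ∨ x5 ∧ (x3 ∨ x3 ∧ ¬x5) ∨ ¬((x2 ∨ ¬x2) ∧ x5) ∧ x3
= x2 ∨ x5 ∧ x3 ∨ ¬((x2 ∨ ¬x2) ∧ x5) ∧ x3
= x2 ∨ x5 ∧ x3 ∨ ¬x5 ∧ x3
= x2 ∨ x3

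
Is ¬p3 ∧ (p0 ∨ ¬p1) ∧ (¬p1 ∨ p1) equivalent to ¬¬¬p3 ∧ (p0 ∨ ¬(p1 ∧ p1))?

Yes

E1: ¬p3 ∧ (p0 ∨ ¬p1) ∧ (¬p1 ∨ p1)
    = ¬p3 ∧ (p0 ∨ ¬p1)   (complement / identity)
E2: ¬¬¬p3 ∧ (p0 ∨ ¬(p1 ∧ p1))
    = ¬¬¬p3 ∧ (p0 ∨ ¬p1)   (idempotence)
    = ¬p3 ∧ (p0 ∨ ¬p1)   (double negation)
Both reduce to ¬p3 ∧ (p0 ∨ ¬p1), so they are equivalent.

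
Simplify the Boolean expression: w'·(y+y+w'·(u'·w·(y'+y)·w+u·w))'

w'·y'

w'·(y+y+w'·(u'·w·(y'+y)·w+u·w))'
= w'·(y+y+w'·(u'·w·w+u·w))'
= w'·(y+w'·(u'·w·w+u·w))'
= w'·(y+w'·(u'·w+u·w))'
= w'·(y+w'·w)'
= w'·y'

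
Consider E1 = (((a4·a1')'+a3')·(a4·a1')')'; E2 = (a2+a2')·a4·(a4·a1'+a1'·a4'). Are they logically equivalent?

Yes

E1: (((a4·a1')'+a3')·(a4·a1')')'
    = ((a4·a1')')'   — absorption
    = a4·a1'   — double negation
E2: (a2+a2')·a4·(a4·a1'+a1'·a4')
    = a4·(a4·a1'+a1'·a4')   — complement / identity
    = a4·a1'   — distribution
Both reduce to a4·a1', so they are equivalent.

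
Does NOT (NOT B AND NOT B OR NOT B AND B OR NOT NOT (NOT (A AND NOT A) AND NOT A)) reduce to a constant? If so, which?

NOT (NOT B AND NOT B OR NOT B AND B OR NOT NOT (NOT (A AND NOT A) AND NOT A))
= NOT (NOT B OR NOT NOT (NOT (A AND NOT A) AND NOT A))
= B AND NOT (NOT (A AND NOT A) AND NOT A)
= B AND (A AND NOT A OR A)
= B AND A
This depends on A, B, so it is not a constant.

no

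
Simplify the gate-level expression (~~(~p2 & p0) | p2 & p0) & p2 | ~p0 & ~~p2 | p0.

p2 | p0

(~~(~p2 & p0) | p2 & p0) & p2 | ~p0 & ~~p2 | p0
= (~p2 & p0 | p2 & p0) & p2 | ~p0 & ~~p2 | p0
= p0 & p2 | ~p0 & ~~p2 | p0
= p0 & p2 | ~p0 & p2 | p0
= p2 | p0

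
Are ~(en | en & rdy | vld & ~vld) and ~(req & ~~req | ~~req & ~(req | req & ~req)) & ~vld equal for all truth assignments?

No

E1: ~(en | en & rdy | vld & ~vld)
    = ~(en | en & rdy)   [complement / identity]
    = ~en   [absorption]
E2: ~(req & ~~req | ~~req & ~(req | req & ~req)) & ~vld
    = ~(req & ~~req | ~~req & ~req) & ~vld   [complement / identity]
    = ~~~req & ~vld   [distribution]
    = ~req & ~vld   [double negation]
These differ: at en=0, rdy=1, req=1, vld=1, E1 = 1 but E2 = 0.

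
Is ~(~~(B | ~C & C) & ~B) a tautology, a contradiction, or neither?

tautology

~(~~(B | ~C & C) & ~B)
= ~(~~B & ~B)   (complement / identity)
= ~B | B   (De Morgan)
= 1   (complement)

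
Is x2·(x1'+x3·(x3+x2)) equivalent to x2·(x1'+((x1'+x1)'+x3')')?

E1: x2·(x1'+x3·(x3+x2))
    = x2·(x1'+x3)   — absorption
E2: x2·(x1'+((x1'+x1)'+x3')')
    = x2·(x1'+(x1'+x1)·x3)   — De Morgan
    = x2·(x1'+x3)   — complement / identity
Both reduce to x2·(x1'+x3), so they are equivalent.

Yes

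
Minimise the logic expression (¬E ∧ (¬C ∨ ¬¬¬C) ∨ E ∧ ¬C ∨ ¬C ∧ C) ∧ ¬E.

(¬E ∧ (¬C ∨ ¬¬¬C) ∨ E ∧ ¬C ∨ ¬C ∧ C) ∧ ¬E
= (¬E ∧ (¬C ∨ ¬C) ∨ E ∧ ¬C ∨ ¬C ∧ C) ∧ ¬E
= (¬E ∧ ¬C ∨ E ∧ ¬C ∨ ¬C ∧ C) ∧ ¬E
= (¬E ∧ ¬C ∨ E ∧ ¬C) ∧ ¬E
= ¬C ∧ ¬E

¬C ∧ ¬E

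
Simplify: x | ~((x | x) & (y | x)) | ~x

1

x | ~((x | x) & (y | x)) | ~x
= x | ~(x & y | x) | ~x   (distribution)
= x | ~x | ~x   (absorption)
= x | ~x   (idempotence)
= 1   (complement)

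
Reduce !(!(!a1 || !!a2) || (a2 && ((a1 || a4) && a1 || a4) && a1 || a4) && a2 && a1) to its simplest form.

!a1

!(!(!a1 || !!a2) || (a2 && ((a1 || a4) && a1 || a4) && a1 || a4) && a2 && a1)
= !(!(!a1 || !!a2) || (a2 && (a1 || a4) && a1 || a4) && a2 && a1)   (absorption)
= !(!(!a1 || !!a2) || (a2 && a1 || a4) && a2 && a1)   (absorption)
= !(a1 && !a2 || (a2 && a1 || a4) && a2 && a1)   (De Morgan)
= !(a1 && !a2 || a2 && a1)   (absorption)
= !a1   (distribution)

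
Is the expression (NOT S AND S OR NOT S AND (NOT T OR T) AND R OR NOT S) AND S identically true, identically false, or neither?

identically false

(NOT S AND S OR NOT S AND (NOT T OR T) AND R OR NOT S) AND S
= (NOT S AND S OR NOT S AND R OR NOT S) AND S   [complement / identity]
= (NOT S AND R OR NOT S) AND S   [complement / identity]
= NOT S AND S   [absorption]
= FALSE   [complement]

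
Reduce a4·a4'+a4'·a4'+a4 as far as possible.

1

a4·a4'+a4'·a4'+a4
= a4'+a4
= 1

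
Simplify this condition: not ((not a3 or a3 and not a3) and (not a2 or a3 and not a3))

not ((not a3 or a3 and not a3) and (not a2 or a3 and not a3))
= not (not a3 and (not a2 or a3 and not a3))   (complement / identity)
= not (not a3 and not a2)   (complement / identity)
= a3 or a2   (De Morgan)

a3 or a2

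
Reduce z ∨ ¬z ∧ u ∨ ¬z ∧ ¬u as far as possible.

True

z ∨ ¬z ∧ u ∨ ¬z ∧ ¬u
= z ∨ ¬z   [distribution]
= True   [complement]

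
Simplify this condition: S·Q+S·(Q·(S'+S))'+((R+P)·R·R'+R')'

S·Q+S·(Q·(S'+S))'+((R+P)·R·R'+R')'
= S·Q+S·(Q·(S'+S))'+(R·R'+R')'   [absorption]
= S·Q+S·(Q·(S'+S))'+(R')'   [complement / identity]
= S·Q+S·(Q·(S'+S))'+R   [double negation]
= S·Q+S·Q'+R   [complement / identity]
= S+R   [distribution]

S+R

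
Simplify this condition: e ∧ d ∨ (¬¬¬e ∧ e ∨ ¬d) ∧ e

e

e ∧ d ∨ (¬¬¬e ∧ e ∨ ¬d) ∧ e
= e ∧ d ∨ (¬e ∧ e ∨ ¬d) ∧ e   (double negation)
= e ∧ d ∨ ¬d ∧ e   (complement / identity)
= e   (distribution)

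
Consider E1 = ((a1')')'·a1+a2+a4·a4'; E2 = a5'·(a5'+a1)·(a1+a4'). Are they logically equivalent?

E1: ((a1')')'·a1+a2+a4·a4'
    = ((a1')')'·a1+a2   [complement / identity]
    = a1'·a1+a2   [double negation]
    = a2   [complement / identity]
E2: a5'·(a5'+a1)·(a1+a4')
    = a5'·(a1+a4')   [absorption]
These differ: at a1=0, a2=1, a4=1, a5=1, E1 = 1 but E2 = 0.

No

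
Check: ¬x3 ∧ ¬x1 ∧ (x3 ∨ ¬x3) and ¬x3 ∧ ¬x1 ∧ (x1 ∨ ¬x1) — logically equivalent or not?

Yes

E1: ¬x3 ∧ ¬x1 ∧ (x3 ∨ ¬x3)
    = ¬x3 ∧ ¬x1   [complement / identity]
E2: ¬x3 ∧ ¬x1 ∧ (x1 ∨ ¬x1)
    = ¬x3 ∧ ¬x1   [complement / identity]
Both reduce to ¬x3 ∧ ¬x1, so they are equivalent.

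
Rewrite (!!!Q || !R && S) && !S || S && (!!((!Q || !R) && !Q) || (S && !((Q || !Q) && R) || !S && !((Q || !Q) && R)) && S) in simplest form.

!Q || !R && S

(!!!Q || !R && S) && !S || S && (!!((!Q || !R) && !Q) || (S && !((Q || !Q) && R) || !S && !((Q || !Q) && R)) && S)
= (!!!Q || !R && S) && !S || S && (!!((!Q || !R) && !Q) || !((Q || !Q) && R) && S)   (distribution)
= (!!!Q || !R && S) && !S || S && (!!!Q || !((Q || !Q) && R) && S)   (absorption)
= (!!!Q || !R && S) && !S || S && (!!!Q || !R && S)   (complement / identity)
= !!!Q || !R && S   (distribution)
= !Q || !R && S   (double negation)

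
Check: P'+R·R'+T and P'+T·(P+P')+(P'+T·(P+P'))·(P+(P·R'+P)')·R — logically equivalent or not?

Yes

E1: P'+R·R'+T
    = P'+T   [complement / identity]
E2: P'+T·(P+P')+(P'+T·(P+P'))·(P+(P·R'+P)')·R
    = P'+T·(P+P')+(P'+T·(P+P'))·(P+P')·R   [absorption]
    = P'+T·(P+P')+(P'+T·(P+P'))·R   [complement / identity]
    = P'+T·(P+P')   [absorption]
    = P'+T   [complement / identity]
Both reduce to P'+T, so they are equivalent.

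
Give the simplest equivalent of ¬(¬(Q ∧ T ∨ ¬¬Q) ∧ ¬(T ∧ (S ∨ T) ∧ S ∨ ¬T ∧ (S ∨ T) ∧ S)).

Q ∨ S

¬(¬(Q ∧ T ∨ ¬¬Q) ∧ ¬(T ∧ (S ∨ T) ∧ S ∨ ¬T ∧ (S ∨ T) ∧ S))
= ¬(¬(Q ∧ T ∨ ¬¬Q) ∧ ¬((S ∨ T) ∧ S))   — distribution
= ¬(¬(Q ∧ T ∨ Q) ∧ ¬((S ∨ T) ∧ S))   — double negation
= Q ∧ T ∨ Q ∨ (S ∨ T) ∧ S   — De Morgan
= Q ∨ (S ∨ T) ∧ S   — absorption
= Q ∨ S   — absorption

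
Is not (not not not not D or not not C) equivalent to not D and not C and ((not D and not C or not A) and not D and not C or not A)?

Yes

E1: not (not not not not D or not not C)
    = not (not not D or not not C)   [double negation]
    = not D and not C   [De Morgan]
E2: not D and not C and ((not D and not C or not A) and not D and not C or not A)
    = not D and not C and (not D and not C or not A)   [absorption]
    = not D and not C   [absorption]
Both reduce to not D and not C, so they are equivalent.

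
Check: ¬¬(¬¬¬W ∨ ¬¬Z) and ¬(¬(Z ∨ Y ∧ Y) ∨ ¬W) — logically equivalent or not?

No

E1: ¬¬(¬¬¬W ∨ ¬¬Z)
    = ¬(¬¬W ∧ ¬Z)   — De Morgan
    = ¬W ∨ Z   — De Morgan
E2: ¬(¬(Z ∨ Y ∧ Y) ∨ ¬W)
    = ¬(¬(Z ∨ Y) ∨ ¬W)   — idempotence
    = (Z ∨ Y) ∧ W   — De Morgan
These differ: at W=0, Y=0, Z=0, E1 = 1 but E2 = 0.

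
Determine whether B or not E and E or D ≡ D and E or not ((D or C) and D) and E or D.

E1: B or not E and E or D
    = B or D
E2: D and E or not ((D or C) and D) and E or D
    = D and E or not D and E or D
    = E or D
These differ: at B=1, C=0, D=0, E=0, E1 = 1 but E2 = 0.

No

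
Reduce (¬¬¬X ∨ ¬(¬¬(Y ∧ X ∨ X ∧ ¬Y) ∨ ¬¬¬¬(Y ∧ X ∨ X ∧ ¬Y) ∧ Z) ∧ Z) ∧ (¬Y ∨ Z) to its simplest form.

(¬¬¬X ∨ ¬(¬¬(Y ∧ X ∨ X ∧ ¬Y) ∨ ¬¬¬¬(Y ∧ X ∨ X ∧ ¬Y) ∧ Z) ∧ Z) ∧ (¬Y ∨ Z)
= (¬¬¬X ∨ ¬(¬¬(Y ∧ X ∨ X ∧ ¬Y) ∨ ¬¬(Y ∧ X ∨ X ∧ ¬Y) ∧ Z) ∧ Z) ∧ (¬Y ∨ Z)   — double negation
= (¬¬¬X ∨ ¬¬¬(Y ∧ X ∨ X ∧ ¬Y) ∧ Z) ∧ (¬Y ∨ Z)   — absorption
= (¬¬¬X ∨ ¬¬¬X ∧ Z) ∧ (¬Y ∨ Z)   — distribution
= ¬¬¬X ∧ (¬Y ∨ Z)   — absorption
= ¬X ∧ (¬Y ∨ Z)   — double negation

¬X ∧ (¬Y ∨ Z)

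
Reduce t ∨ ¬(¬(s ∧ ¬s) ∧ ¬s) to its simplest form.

t ∨ s

t ∨ ¬(¬(s ∧ ¬s) ∧ ¬s)
= t ∨ s ∧ ¬s ∨ s
= t ∨ s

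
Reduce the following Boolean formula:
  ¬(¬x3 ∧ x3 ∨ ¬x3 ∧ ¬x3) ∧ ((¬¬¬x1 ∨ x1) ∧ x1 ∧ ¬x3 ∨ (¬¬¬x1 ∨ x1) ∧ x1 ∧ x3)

x3 ∧ x1

¬(¬x3 ∧ x3 ∨ ¬x3 ∧ ¬x3) ∧ ((¬¬¬x1 ∨ x1) ∧ x1 ∧ ¬x3 ∨ (¬¬¬x1 ∨ x1) ∧ x1 ∧ x3)
= ¬¬x3 ∧ ((¬¬¬x1 ∨ x1) ∧ x1 ∧ ¬x3 ∨ (¬¬¬x1 ∨ x1) ∧ x1 ∧ x3)
= ¬¬x3 ∧ (¬¬¬x1 ∨ x1) ∧ x1
= ¬¬x3 ∧ (¬x1 ∨ x1) ∧ x1
= ¬¬x3 ∧ x1
= x3 ∧ x1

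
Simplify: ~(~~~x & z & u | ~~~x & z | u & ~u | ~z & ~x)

x

~(~~~x & z & u | ~~~x & z | u & ~u | ~z & ~x)
= ~(~~~x & z & u | ~~~x & z | ~z & ~x)   (complement / identity)
= ~(~~~x & z | ~z & ~x)   (absorption)
= ~(~x & z | ~z & ~x)   (double negation)
= ~~x   (distribution)
= x   (double negation)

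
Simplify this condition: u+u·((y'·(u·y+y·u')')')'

u

u+u·((y'·(u·y+y·u')')')'
= u+u·((y'·y')')'   [distribution]
= u+u·y'·y'   [double negation]
= u+u·y'   [idempotence]
= u   [absorption]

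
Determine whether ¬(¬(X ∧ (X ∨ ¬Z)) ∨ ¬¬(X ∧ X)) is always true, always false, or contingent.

¬(¬(X ∧ (X ∨ ¬Z)) ∨ ¬¬(X ∧ X))
= ¬(¬(X ∧ (X ∨ ¬Z)) ∨ ¬¬X)
= X ∧ (X ∨ ¬Z) ∧ ¬X
= X ∧ ¬X
= False

always false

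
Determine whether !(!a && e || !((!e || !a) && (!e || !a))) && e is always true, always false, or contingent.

always false

!(!a && e || !((!e || !a) && (!e || !a))) && e
= !(!a && e || !(!e || !a)) && e   [idempotence]
= !(!a && e || e && a) && e   [De Morgan]
= !e && e   [distribution]
= false   [complement]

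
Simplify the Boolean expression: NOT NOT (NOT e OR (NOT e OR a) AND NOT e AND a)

NOT NOT (NOT e OR (NOT e OR a) AND NOT e AND a)
= NOT NOT (NOT e OR NOT e AND a)   — absorption
= NOT NOT NOT e   — absorption
= NOT e   — double negation

NOT e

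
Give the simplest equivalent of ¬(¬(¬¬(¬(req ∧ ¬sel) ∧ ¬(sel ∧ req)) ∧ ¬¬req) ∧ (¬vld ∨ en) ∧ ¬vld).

vld

¬(¬(¬¬(¬(req ∧ ¬sel) ∧ ¬(sel ∧ req)) ∧ ¬¬req) ∧ (¬vld ∨ en) ∧ ¬vld)
= ¬(¬(¬¬(¬(req ∧ ¬sel) ∧ ¬(sel ∧ req)) ∧ req) ∧ (¬vld ∨ en) ∧ ¬vld)   [double negation]
= ¬(¬(¬(req ∧ ¬sel ∨ sel ∧ req) ∧ req) ∧ (¬vld ∨ en) ∧ ¬vld)   [De Morgan]
= ¬(¬(¬(req ∧ ¬sel ∨ sel ∧ req) ∧ req) ∧ ¬vld)   [absorption]
= ¬(req ∧ ¬sel ∨ sel ∧ req) ∧ req ∨ vld   [De Morgan]
= ¬req ∧ req ∨ vld   [distribution]
= vld   [complement / identity]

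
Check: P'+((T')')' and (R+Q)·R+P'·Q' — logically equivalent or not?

E1: P'+((T')')'
    = P'+T'   (double negation)
E2: (R+Q)·R+P'·Q'
    = R+P'·Q'   (absorption)
These differ: at P=0, Q=1, R=0, T=0, E1 = 1 but E2 = 0.

No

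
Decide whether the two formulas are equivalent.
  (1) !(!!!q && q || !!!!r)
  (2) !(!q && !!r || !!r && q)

E1: !(!!!q && q || !!!!r)
    = !(!!!q && q || !!r)   (double negation)
    = !(!q && q || !!r)   (double negation)
    = !!!r   (complement / identity)
    = !r   (double negation)
E2: !(!q && !!r || !!r && q)
    = !!!r   (distribution)
    = !r   (double negation)
Both reduce to !r, so they are equivalent.

Yes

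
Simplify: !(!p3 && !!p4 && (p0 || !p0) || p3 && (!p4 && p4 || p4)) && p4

false

!(!p3 && !!p4 && (p0 || !p0) || p3 && (!p4 && p4 || p4)) && p4
= !(!p3 && !!p4 || p3 && (!p4 && p4 || p4)) && p4   (complement / identity)
= !(!p3 && !!p4 || p3 && p4) && p4   (complement / identity)
= !(!p3 && p4 || p3 && p4) && p4   (double negation)
= !p4 && p4   (distribution)
= false   (complement)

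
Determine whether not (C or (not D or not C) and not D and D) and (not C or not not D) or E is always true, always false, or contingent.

not (C or (not D or not C) and not D and D) and (not C or not not D) or E
= not (C or not D and D) and (not C or not not D) or E
= not C and (not C or not not D) or E
= not C and (not C or D) or E
= not C or E
This depends on C, E, so it is not a constant.

contingent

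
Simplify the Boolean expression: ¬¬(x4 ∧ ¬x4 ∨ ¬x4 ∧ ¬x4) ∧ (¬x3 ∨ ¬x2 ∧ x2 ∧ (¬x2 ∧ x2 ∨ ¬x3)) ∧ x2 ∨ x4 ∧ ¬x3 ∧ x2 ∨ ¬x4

¬¬(x4 ∧ ¬x4 ∨ ¬x4 ∧ ¬x4) ∧ (¬x3 ∨ ¬x2 ∧ x2 ∧ (¬x2 ∧ x2 ∨ ¬x3)) ∧ x2 ∨ x4 ∧ ¬x3 ∧ x2 ∨ ¬x4
= ¬¬(x4 ∧ ¬x4 ∨ ¬x4 ∧ ¬x4) ∧ (¬x3 ∨ ¬x2 ∧ x2) ∧ x2 ∨ x4 ∧ ¬x3 ∧ x2 ∨ ¬x4   [absorption]
= ¬¬(x4 ∧ ¬x4 ∨ ¬x4 ∧ ¬x4) ∧ ¬x3 ∧ x2 ∨ x4 ∧ ¬x3 ∧ x2 ∨ ¬x4   [complement / identity]
= ¬¬¬x4 ∧ ¬x3 ∧ x2 ∨ x4 ∧ ¬x3 ∧ x2 ∨ ¬x4   [distribution]
= ¬x4 ∧ ¬x3 ∧ x2 ∨ x4 ∧ ¬x3 ∧ x2 ∨ ¬x4   [double negation]
= ¬x3 ∧ x2 ∨ ¬x4   [distribution]

¬x3 ∧ x2 ∨ ¬x4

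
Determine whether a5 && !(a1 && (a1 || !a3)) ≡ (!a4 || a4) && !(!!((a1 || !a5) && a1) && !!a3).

E1: a5 && !(a1 && (a1 || !a3))
    = a5 && !a1   [absorption]
E2: (!a4 || a4) && !(!!((a1 || !a5) && a1) && !!a3)
    = !(!!((a1 || !a5) && a1) && !!a3)   [complement / identity]
    = !(!!a1 && !!a3)   [absorption]
    = !a1 || !a3   [De Morgan]
These differ: at a1=1, a3=0, a4=0, a5=0, E1 = 0 but E2 = 1.

No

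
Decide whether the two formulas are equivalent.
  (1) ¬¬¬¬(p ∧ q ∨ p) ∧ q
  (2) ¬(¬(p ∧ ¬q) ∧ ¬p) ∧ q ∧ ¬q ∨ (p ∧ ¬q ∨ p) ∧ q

E1: ¬¬¬¬(p ∧ q ∨ p) ∧ q
    = ¬¬¬¬p ∧ q
    = ¬¬p ∧ q
    = p ∧ q
E2: ¬(¬(p ∧ ¬q) ∧ ¬p) ∧ q ∧ ¬q ∨ (p ∧ ¬q ∨ p) ∧ q
    = (p ∧ ¬q ∨ p) ∧ q ∧ ¬q ∨ (p ∧ ¬q ∨ p) ∧ q
    = (p ∧ ¬q ∨ p) ∧ q
    = p ∧ q
Both reduce to p ∧ q, so they are equivalent.

Yes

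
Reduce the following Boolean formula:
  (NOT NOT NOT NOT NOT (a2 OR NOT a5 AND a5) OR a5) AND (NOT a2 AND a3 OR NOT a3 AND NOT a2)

NOT a2

(NOT NOT NOT NOT NOT (a2 OR NOT a5 AND a5) OR a5) AND (NOT a2 AND a3 OR NOT a3 AND NOT a2)
= (NOT NOT NOT NOT NOT (a2 OR NOT a5 AND a5) OR a5) AND NOT a2   (distribution)
= (NOT NOT NOT (a2 OR NOT a5 AND a5) OR a5) AND NOT a2   (double negation)
= (NOT (a2 OR NOT a5 AND a5) OR a5) AND NOT a2   (double negation)
= (NOT a2 OR a5) AND NOT a2   (complement / identity)
= NOT a2   (absorption)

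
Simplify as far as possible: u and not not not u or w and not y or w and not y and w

u and not not not u or w and not y or w and not y and w
= u and not u or w and not y or w and not y and w
= u and not u or w and (not y or not y and w)
= u and not u or w and not y
= w and not y

w and not y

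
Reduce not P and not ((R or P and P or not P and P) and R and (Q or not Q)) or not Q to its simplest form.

not P and not R or not Q

not P and not ((R or P and P or not P and P) and R and (Q or not Q)) or not Q
= not P and not ((R or P) and R and (Q or not Q)) or not Q   [distribution]
= not P and not ((R or P) and R) or not Q   [complement / identity]
= not P and not R or not Q   [absorption]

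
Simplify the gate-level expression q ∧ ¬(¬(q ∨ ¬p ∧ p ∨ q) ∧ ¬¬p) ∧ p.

q ∧ p

q ∧ ¬(¬(q ∨ ¬p ∧ p ∨ q) ∧ ¬¬p) ∧ p
= q ∧ ¬(¬(q ∨ q) ∧ ¬¬p) ∧ p
= q ∧ (q ∨ q ∨ ¬p) ∧ p
= q ∧ (q ∨ ¬p) ∧ p
= q ∧ p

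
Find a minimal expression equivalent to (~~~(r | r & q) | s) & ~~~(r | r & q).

(~~~(r | r & q) | s) & ~~~(r | r & q)
= ~~~(r | r & q)   [absorption]
= ~(r | r & q)   [double negation]
= ~r   [absorption]

~r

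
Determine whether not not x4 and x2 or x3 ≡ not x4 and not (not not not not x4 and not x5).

No

E1: not not x4 and x2 or x3
    = x4 and x2 or x3   (double negation)
E2: not x4 and not (not not not not x4 and not x5)
    = not x4 and (not not not x4 or x5)   (De Morgan)
    = not x4 and (not x4 or x5)   (double negation)
    = not x4   (absorption)
These differ: at x2=0, x3=0, x4=0, x5=0, E1 = 0 but E2 = 1.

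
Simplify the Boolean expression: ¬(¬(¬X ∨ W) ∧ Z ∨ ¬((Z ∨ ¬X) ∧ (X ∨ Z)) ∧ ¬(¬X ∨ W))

¬(¬(¬X ∨ W) ∧ Z ∨ ¬((Z ∨ ¬X) ∧ (X ∨ Z)) ∧ ¬(¬X ∨ W))
= ¬(¬(¬X ∨ W) ∧ Z ∨ ¬(Z ∨ ¬X ∧ X) ∧ ¬(¬X ∨ W))   (distribution)
= ¬(¬(¬X ∨ W) ∧ Z ∨ ¬Z ∧ ¬(¬X ∨ W))   (complement / identity)
= ¬¬(¬X ∨ W)   (distribution)
= ¬X ∨ W   (double negation)

¬X ∨ W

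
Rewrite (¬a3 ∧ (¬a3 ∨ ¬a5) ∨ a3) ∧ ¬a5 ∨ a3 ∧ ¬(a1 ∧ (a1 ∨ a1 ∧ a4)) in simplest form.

(¬a3 ∧ (¬a3 ∨ ¬a5) ∨ a3) ∧ ¬a5 ∨ a3 ∧ ¬(a1 ∧ (a1 ∨ a1 ∧ a4))
= (¬a3 ∧ (¬a3 ∨ ¬a5) ∨ a3) ∧ ¬a5 ∨ a3 ∧ ¬(a1 ∧ a1)   [absorption]
= (¬a3 ∨ a3) ∧ ¬a5 ∨ a3 ∧ ¬(a1 ∧ a1)   [absorption]
= ¬a5 ∨ a3 ∧ ¬(a1 ∧ a1)   [complement / identity]
= ¬a5 ∨ a3 ∧ ¬a1   [idempotence]

¬a5 ∨ a3 ∧ ¬a1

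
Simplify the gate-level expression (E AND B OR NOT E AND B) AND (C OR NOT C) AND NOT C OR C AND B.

B

(E AND B OR NOT E AND B) AND (C OR NOT C) AND NOT C OR C AND B
= (E AND B OR NOT E AND B) AND NOT C OR C AND B   (complement / identity)
= B AND NOT C OR C AND B   (distribution)
= B   (distribution)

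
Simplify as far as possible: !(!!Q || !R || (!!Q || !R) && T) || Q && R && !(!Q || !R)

!(!!Q || !R || (!!Q || !R) && T) || Q && R && !(!Q || !R)
= !(!!Q || !R) || Q && R && !(!Q || !R)   — absorption
= !Q && R || Q && R && !(!Q || !R)   — De Morgan
= !Q && R || Q && R && Q && R   — De Morgan
= !Q && R || Q && R   — idempotence
= R && (!Q || Q)   — distribution
= R   — complement / identity

R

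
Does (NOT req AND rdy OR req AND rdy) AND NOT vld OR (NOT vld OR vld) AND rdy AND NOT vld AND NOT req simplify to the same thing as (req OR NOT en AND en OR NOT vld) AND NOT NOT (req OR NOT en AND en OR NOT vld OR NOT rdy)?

E1: (NOT req AND rdy OR req AND rdy) AND NOT vld OR (NOT vld OR vld) AND rdy AND NOT vld AND NOT req
    = (NOT req AND rdy OR req AND rdy) AND NOT vld OR rdy AND NOT vld AND NOT req   — complement / identity
    = rdy AND NOT vld OR rdy AND NOT vld AND NOT req   — distribution
    = rdy AND NOT vld   — absorption
E2: (req OR NOT en AND en OR NOT vld) AND NOT NOT (req OR NOT en AND en OR NOT vld OR NOT rdy)
    = (req OR NOT en AND en OR NOT vld) AND (req OR NOT en AND en OR NOT vld OR NOT rdy)   — double negation
    = req OR NOT en AND en OR NOT vld   — absorption
    = req OR NOT vld   — complement / identity
These differ: at en=0, rdy=0, req=1, vld=0, E1 = 0 but E2 = 1.

No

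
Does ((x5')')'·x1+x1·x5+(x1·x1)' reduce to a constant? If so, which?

yes, True

((x5')')'·x1+x1·x5+(x1·x1)'
= x5'·x1+x1·x5+(x1·x1)'   — double negation
= x1+(x1·x1)'   — distribution
= x1+x1'   — idempotence
= 1   — complement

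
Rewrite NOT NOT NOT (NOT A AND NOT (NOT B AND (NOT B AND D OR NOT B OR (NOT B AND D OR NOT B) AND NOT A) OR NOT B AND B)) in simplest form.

A OR NOT B

NOT NOT NOT (NOT A AND NOT (NOT B AND (NOT B AND D OR NOT B OR (NOT B AND D OR NOT B) AND NOT A) OR NOT B AND B))
= NOT (NOT A AND NOT (NOT B AND (NOT B AND D OR NOT B OR (NOT B AND D OR NOT B) AND NOT A) OR NOT B AND B))
= NOT (NOT A AND NOT (NOT B AND (NOT B AND D OR NOT B) OR NOT B AND B))
= NOT (NOT A AND NOT (NOT B AND NOT B OR NOT B AND B))
= A OR NOT B AND NOT B OR NOT B AND B
= A OR NOT B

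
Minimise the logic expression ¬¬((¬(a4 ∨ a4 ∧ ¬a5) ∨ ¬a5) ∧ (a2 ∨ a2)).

¬¬((¬(a4 ∨ a4 ∧ ¬a5) ∨ ¬a5) ∧ (a2 ∨ a2))
= (¬(a4 ∨ a4 ∧ ¬a5) ∨ ¬a5) ∧ (a2 ∨ a2)
= (¬a4 ∨ ¬a5) ∧ (a2 ∨ a2)
= (¬a4 ∨ ¬a5) ∧ a2

(¬a4 ∨ ¬a5) ∧ a2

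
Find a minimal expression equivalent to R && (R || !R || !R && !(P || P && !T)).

R && (R || !R || !R && !(P || P && !T))
= R && (R || !R || !R && !P)
= R && (R || !R)
= R

R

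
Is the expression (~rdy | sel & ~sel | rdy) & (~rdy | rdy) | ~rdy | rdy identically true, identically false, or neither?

identically true

(~rdy | sel & ~sel | rdy) & (~rdy | rdy) | ~rdy | rdy
= (~rdy | rdy) & (~rdy | rdy) | ~rdy | rdy
= ~rdy | rdy | ~rdy | rdy
= ~rdy | rdy
= 1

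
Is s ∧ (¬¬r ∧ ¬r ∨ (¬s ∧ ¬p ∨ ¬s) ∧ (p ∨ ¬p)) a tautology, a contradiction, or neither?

contradiction

s ∧ (¬¬r ∧ ¬r ∨ (¬s ∧ ¬p ∨ ¬s) ∧ (p ∨ ¬p))
= s ∧ (¬¬r ∧ ¬r ∨ ¬s ∧ ¬p ∨ ¬s)   [complement / identity]
= s ∧ (¬¬r ∧ ¬r ∨ ¬s)   [absorption]
= s ∧ (r ∧ ¬r ∨ ¬s)   [double negation]
= s ∧ ¬s   [complement / identity]
= False   [complement]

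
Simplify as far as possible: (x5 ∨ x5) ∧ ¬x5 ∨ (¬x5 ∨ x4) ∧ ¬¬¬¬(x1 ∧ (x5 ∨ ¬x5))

(¬x5 ∨ x4) ∧ x1

(x5 ∨ x5) ∧ ¬x5 ∨ (¬x5 ∨ x4) ∧ ¬¬¬¬(x1 ∧ (x5 ∨ ¬x5))
= x5 ∧ ¬x5 ∨ (¬x5 ∨ x4) ∧ ¬¬¬¬(x1 ∧ (x5 ∨ ¬x5))   [idempotence]
= (¬x5 ∨ x4) ∧ ¬¬¬¬(x1 ∧ (x5 ∨ ¬x5))   [complement / identity]
= (¬x5 ∨ x4) ∧ ¬¬¬¬x1   [complement / identity]
= (¬x5 ∨ x4) ∧ ¬¬x1   [double negation]
= (¬x5 ∨ x4) ∧ x1   [double negation]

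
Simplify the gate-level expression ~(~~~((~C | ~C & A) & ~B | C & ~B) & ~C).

~B | C

~(~~~((~C | ~C & A) & ~B | C & ~B) & ~C)
= ~(~~~(~C & ~B | C & ~B) & ~C)   — absorption
= ~~(~C & ~B | C & ~B) | C   — De Morgan
= ~~~B | C   — distribution
= ~B | C   — double negation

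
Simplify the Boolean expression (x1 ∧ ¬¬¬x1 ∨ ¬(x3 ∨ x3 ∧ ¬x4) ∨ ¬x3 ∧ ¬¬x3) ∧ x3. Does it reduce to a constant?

False

(x1 ∧ ¬¬¬x1 ∨ ¬(x3 ∨ x3 ∧ ¬x4) ∨ ¬x3 ∧ ¬¬x3) ∧ x3
= (x1 ∧ ¬¬¬x1 ∨ ¬(x3 ∨ x3 ∧ ¬x4) ∨ ¬x3 ∧ x3) ∧ x3   — double negation
= (x1 ∧ ¬¬¬x1 ∨ ¬x3 ∨ ¬x3 ∧ x3) ∧ x3   — absorption
= (x1 ∧ ¬x1 ∨ ¬x3 ∨ ¬x3 ∧ x3) ∧ x3   — double negation
= (x1 ∧ ¬x1 ∨ ¬x3) ∧ x3   — complement / identity
= ¬x3 ∧ x3   — complement / identity
= False   — complement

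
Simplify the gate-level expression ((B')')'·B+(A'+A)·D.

D

((B')')'·B+(A'+A)·D
= ((B')')'·B+D   — complement / identity
= B'·B+D   — double negation
= D   — complement / identity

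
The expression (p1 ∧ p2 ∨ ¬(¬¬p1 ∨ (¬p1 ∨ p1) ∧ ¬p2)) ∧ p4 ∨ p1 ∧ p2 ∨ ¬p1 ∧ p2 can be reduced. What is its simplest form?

(p1 ∧ p2 ∨ ¬(¬¬p1 ∨ (¬p1 ∨ p1) ∧ ¬p2)) ∧ p4 ∨ p1 ∧ p2 ∨ ¬p1 ∧ p2
= (p1 ∧ p2 ∨ ¬(¬¬p1 ∨ ¬p2)) ∧ p4 ∨ p1 ∧ p2 ∨ ¬p1 ∧ p2   — complement / identity
= (p1 ∧ p2 ∨ ¬p1 ∧ p2) ∧ p4 ∨ p1 ∧ p2 ∨ ¬p1 ∧ p2   — De Morgan
= p1 ∧ p2 ∨ ¬p1 ∧ p2   — absorption
= p2   — distribution

p2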